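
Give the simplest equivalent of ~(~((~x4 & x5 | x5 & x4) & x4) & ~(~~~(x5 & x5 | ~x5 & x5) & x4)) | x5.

x4 | x5

~(~((~x4 & x5 | x5 & x4) & x4) & ~(~~~(x5 & x5 | ~x5 & x5) & x4)) | x5
= ~(~(x5 & x4) & ~(~~~(x5 & x5 | ~x5 & x5) & x4)) | x5   — distribution
= ~(~(x5 & x4) & ~(~~~x5 & x4)) | x5   — distribution
= x5 & x4 | ~~~x5 & x4 | x5   — De Morgan
= x5 & x4 | ~x5 & x4 | x5   — double negation
= (x5 | ~x5) & x4 | x5   — distribution
= x4 | x5   — complement / identity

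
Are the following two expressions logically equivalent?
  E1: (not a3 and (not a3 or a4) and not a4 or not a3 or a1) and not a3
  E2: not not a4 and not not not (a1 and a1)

E1: (not a3 and (not a3 or a4) and not a4 or not a3 or a1) and not a3
    = (not a3 and not a4 or not a3 or a1) and not a3
    = (not a3 or a1) and not a3
    = not a3
E2: not not a4 and not not not (a1 and a1)
    = a4 and not not not (a1 and a1)
    = a4 and not (a1 and a1)
    = a4 and not a1
These differ: at a1=1, a3=0, a4=0, E1 = 1 but E2 = 0.

No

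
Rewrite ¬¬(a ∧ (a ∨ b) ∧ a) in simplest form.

¬¬(a ∧ (a ∨ b) ∧ a)
= ¬¬(a ∧ a)
= a ∧ a
= a

a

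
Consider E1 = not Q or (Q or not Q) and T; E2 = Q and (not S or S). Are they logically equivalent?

No

E1: not Q or (Q or not Q) and T
    = not Q or T   [complement / identity]
E2: Q and (not S or S)
    = Q   [complement / identity]
These differ: at Q=0, S=0, T=0, E1 = 1 but E2 = 0.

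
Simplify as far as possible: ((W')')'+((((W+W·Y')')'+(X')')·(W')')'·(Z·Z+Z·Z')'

W'

((W')')'+((((W+W·Y')')'+(X')')·(W')')'·(Z·Z+Z·Z')'
= ((W')')'+(((W')'+(X')')·(W')')'·(Z·Z+Z·Z')'   [absorption]
= ((W')')'+(((W')'+X)·(W')')'·(Z·Z+Z·Z')'   [double negation]
= ((W')')'+(((W')'+X)·(W')')'·Z'   [distribution]
= ((W')')'+((W')')'·Z'   [absorption]
= ((W')')'   [absorption]
= W'   [double negation]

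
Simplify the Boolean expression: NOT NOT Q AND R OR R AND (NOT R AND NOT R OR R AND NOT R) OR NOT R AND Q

NOT NOT Q AND R OR R AND (NOT R AND NOT R OR R AND NOT R) OR NOT R AND Q
= Q AND R OR R AND (NOT R AND NOT R OR R AND NOT R) OR NOT R AND Q   — double negation
= Q AND R OR R AND NOT R OR NOT R AND Q   — distribution
= Q AND R OR NOT R AND Q   — complement / identity
= Q   — distribution

Q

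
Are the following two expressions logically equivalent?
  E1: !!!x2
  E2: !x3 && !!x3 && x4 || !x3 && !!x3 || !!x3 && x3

E1: !!!x2
    = !x2
E2: !x3 && !!x3 && x4 || !x3 && !!x3 || !!x3 && x3
    = !x3 && !!x3 || !!x3 && x3
    = !!x3
    = x3
These differ: at x2=1, x3=1, x4=1, E1 = 0 but E2 = 1.

No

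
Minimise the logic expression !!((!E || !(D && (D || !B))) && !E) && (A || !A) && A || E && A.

!!((!E || !(D && (D || !B))) && !E) && (A || !A) && A || E && A
= !!((!E || !D) && !E) && (A || !A) && A || E && A   — absorption
= (!E || !D) && !E && (A || !A) && A || E && A   — double negation
= !E && (A || !A) && A || E && A   — absorption
= !E && A || E && A   — complement / identity
= A   — distribution

A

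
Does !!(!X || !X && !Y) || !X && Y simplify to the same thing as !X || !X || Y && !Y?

E1: !!(!X || !X && !Y) || !X && Y
    = !!!X || !X && Y   — absorption
    = !X || !X && Y   — double negation
    = !X   — absorption
E2: !X || !X || Y && !Y
    = !X || !X   — complement / identity
    = !X   — idempotence
Both reduce to !X, so they are equivalent.

Yes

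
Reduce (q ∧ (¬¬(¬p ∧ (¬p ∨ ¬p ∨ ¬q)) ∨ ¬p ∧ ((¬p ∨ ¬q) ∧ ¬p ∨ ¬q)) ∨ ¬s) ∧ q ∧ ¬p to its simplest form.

(q ∧ (¬¬(¬p ∧ (¬p ∨ ¬p ∨ ¬q)) ∨ ¬p ∧ ((¬p ∨ ¬q) ∧ ¬p ∨ ¬q)) ∨ ¬s) ∧ q ∧ ¬p
= (q ∧ (¬¬(¬p ∧ (¬p ∨ ¬q)) ∨ ¬p ∧ ((¬p ∨ ¬q) ∧ ¬p ∨ ¬q)) ∨ ¬s) ∧ q ∧ ¬p   (idempotence)
= (q ∧ (¬p ∧ (¬p ∨ ¬q) ∨ ¬p ∧ ((¬p ∨ ¬q) ∧ ¬p ∨ ¬q)) ∨ ¬s) ∧ q ∧ ¬p   (double negation)
= (q ∧ (¬p ∧ (¬p ∨ ¬q) ∨ ¬p ∧ (¬p ∨ ¬q)) ∨ ¬s) ∧ q ∧ ¬p   (absorption)
= (q ∧ ¬p ∧ (¬p ∨ ¬q) ∨ ¬s) ∧ q ∧ ¬p   (idempotence)
= (q ∧ ¬p ∨ ¬s) ∧ q ∧ ¬p   (absorption)
= q ∧ ¬p   (absorption)

q ∧ ¬p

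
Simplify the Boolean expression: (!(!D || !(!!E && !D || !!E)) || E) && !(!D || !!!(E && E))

(!(!D || !(!!E && !D || !!E)) || E) && !(!D || !!!(E && E))
= (!(!D || !(!!E && !D || !!E)) || E) && !(!D || !!!E)
= (!(!D || !!!E) || E) && !(!D || !!!E)
= !(!D || !!!E)
= D && !!E
= D && E

D && E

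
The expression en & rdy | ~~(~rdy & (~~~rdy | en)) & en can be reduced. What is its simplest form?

en

en & rdy | ~~(~rdy & (~~~rdy | en)) & en
= en & rdy | ~~(~rdy & (~rdy | en)) & en
= en & rdy | ~~~rdy & en
= en & rdy | ~rdy & en
= en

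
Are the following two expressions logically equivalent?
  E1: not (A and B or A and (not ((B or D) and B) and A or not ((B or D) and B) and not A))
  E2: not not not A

Yes

E1: not (A and B or A and (not ((B or D) and B) and A or not ((B or D) and B) and not A))
    = not (A and B or A and not ((B or D) and B))   [distribution]
    = not (A and B or A and not B)   [absorption]
    = not A   [distribution]
E2: not not not A
    = not A   [double negation]
Both reduce to not A, so they are equivalent.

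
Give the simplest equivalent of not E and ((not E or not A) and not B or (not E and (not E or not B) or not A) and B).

not E and ((not E or not A) and not B or (not E and (not E or not B) or not A) and B)
= not E and ((not E or not A) and not B or (not E or not A) and B)
= not E and (not E or not A)
= not E

not E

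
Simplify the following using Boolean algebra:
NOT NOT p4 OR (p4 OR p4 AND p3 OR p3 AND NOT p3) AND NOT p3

NOT NOT p4 OR (p4 OR p4 AND p3 OR p3 AND NOT p3) AND NOT p3
= p4 OR (p4 OR p4 AND p3 OR p3 AND NOT p3) AND NOT p3   — double negation
= p4 OR (p4 OR p3 AND NOT p3) AND NOT p3   — absorption
= p4 OR p4 AND NOT p3   — complement / identity
= p4   — absorption

p4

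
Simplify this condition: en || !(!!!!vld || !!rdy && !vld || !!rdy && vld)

en || !vld && !rdy

en || !(!!!!vld || !!rdy && !vld || !!rdy && vld)
= en || !(!!!!vld || !!rdy)   — distribution
= en || !!!vld && !rdy   — De Morgan
= en || !vld && !rdy   — double negation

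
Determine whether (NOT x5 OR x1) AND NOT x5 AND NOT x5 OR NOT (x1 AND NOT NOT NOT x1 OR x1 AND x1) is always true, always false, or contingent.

(NOT x5 OR x1) AND NOT x5 AND NOT x5 OR NOT (x1 AND NOT NOT NOT x1 OR x1 AND x1)
= NOT x5 AND NOT x5 OR NOT (x1 AND NOT NOT NOT x1 OR x1 AND x1)   — absorption
= NOT x5 OR NOT (x1 AND NOT NOT NOT x1 OR x1 AND x1)   — idempotence
= NOT x5 OR NOT (x1 AND NOT x1 OR x1 AND x1)   — double negation
= NOT x5 OR NOT x1   — distribution
This depends on x1, x5, so it is not a constant.

contingent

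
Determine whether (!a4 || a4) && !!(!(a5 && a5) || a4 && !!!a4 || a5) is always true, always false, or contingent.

(!a4 || a4) && !!(!(a5 && a5) || a4 && !!!a4 || a5)
= (!a4 || a4) && (!(a5 && a5) || a4 && !!!a4 || a5)
= !(a5 && a5) || a4 && !!!a4 || a5
= !(a5 && a5) || a4 && !a4 || a5
= !(a5 && a5) || a5
= !a5 || a5
= true

always true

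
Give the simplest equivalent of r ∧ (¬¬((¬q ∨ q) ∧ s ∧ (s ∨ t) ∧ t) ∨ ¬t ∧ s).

r ∧ (¬¬((¬q ∨ q) ∧ s ∧ (s ∨ t) ∧ t) ∨ ¬t ∧ s)
= r ∧ (¬¬(s ∧ (s ∨ t) ∧ t) ∨ ¬t ∧ s)
= r ∧ (¬¬(s ∧ t) ∨ ¬t ∧ s)
= r ∧ (s ∧ t ∨ ¬t ∧ s)
= r ∧ s

r ∧ s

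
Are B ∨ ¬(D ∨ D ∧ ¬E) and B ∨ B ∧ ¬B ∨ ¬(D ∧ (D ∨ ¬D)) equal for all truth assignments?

E1: B ∨ ¬(D ∨ D ∧ ¬E)
    = B ∨ ¬D
E2: B ∨ B ∧ ¬B ∨ ¬(D ∧ (D ∨ ¬D))
    = B ∨ B ∧ ¬B ∨ ¬D
    = B ∨ ¬D
Both reduce to B ∨ ¬D, so they are equivalent.

Yes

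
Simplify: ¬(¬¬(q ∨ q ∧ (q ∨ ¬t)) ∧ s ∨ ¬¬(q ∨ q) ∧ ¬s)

¬q

¬(¬¬(q ∨ q ∧ (q ∨ ¬t)) ∧ s ∨ ¬¬(q ∨ q) ∧ ¬s)
= ¬(¬¬(q ∨ q) ∧ s ∨ ¬¬(q ∨ q) ∧ ¬s)
= ¬¬¬(q ∨ q)
= ¬¬¬q
= ¬q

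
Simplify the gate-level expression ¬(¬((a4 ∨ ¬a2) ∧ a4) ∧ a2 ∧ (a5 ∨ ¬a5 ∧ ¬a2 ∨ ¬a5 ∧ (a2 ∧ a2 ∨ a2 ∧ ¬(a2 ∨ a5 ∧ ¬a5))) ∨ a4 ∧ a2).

¬(¬((a4 ∨ ¬a2) ∧ a4) ∧ a2 ∧ (a5 ∨ ¬a5 ∧ ¬a2 ∨ ¬a5 ∧ (a2 ∧ a2 ∨ a2 ∧ ¬(a2 ∨ a5 ∧ ¬a5))) ∨ a4 ∧ a2)
= ¬(¬((a4 ∨ ¬a2) ∧ a4) ∧ a2 ∧ (a5 ∨ ¬a5 ∧ ¬a2 ∨ ¬a5 ∧ (a2 ∧ a2 ∨ a2 ∧ ¬a2)) ∨ a4 ∧ a2)   [complement / identity]
= ¬(¬((a4 ∨ ¬a2) ∧ a4) ∧ a2 ∧ (a5 ∨ ¬a5 ∧ ¬a2 ∨ ¬a5 ∧ a2) ∨ a4 ∧ a2)   [distribution]
= ¬(¬((a4 ∨ ¬a2) ∧ a4) ∧ a2 ∧ (a5 ∨ ¬a5) ∨ a4 ∧ a2)   [distribution]
= ¬(¬a4 ∧ a2 ∧ (a5 ∨ ¬a5) ∨ a4 ∧ a2)   [absorption]
= ¬(¬a4 ∧ a2 ∨ a4 ∧ a2)   [complement / identity]
= ¬a2   [distribution]

¬a2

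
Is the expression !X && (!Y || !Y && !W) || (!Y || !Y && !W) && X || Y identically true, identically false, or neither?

identically true

!X && (!Y || !Y && !W) || (!Y || !Y && !W) && X || Y
= !Y || !Y && !W || Y   — distribution
= !Y || Y   — absorption
= true   — complement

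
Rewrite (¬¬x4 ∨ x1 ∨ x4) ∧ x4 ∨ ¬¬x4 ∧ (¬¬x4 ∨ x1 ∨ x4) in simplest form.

(¬¬x4 ∨ x1 ∨ x4) ∧ x4 ∨ ¬¬x4 ∧ (¬¬x4 ∨ x1 ∨ x4)
= (¬¬x4 ∨ x1 ∨ x4) ∧ (x4 ∨ ¬¬x4)
= x4 ∨ (¬¬x4 ∨ x1) ∧ ¬¬x4
= x4 ∨ ¬¬x4
= x4 ∨ x4
= x4

x4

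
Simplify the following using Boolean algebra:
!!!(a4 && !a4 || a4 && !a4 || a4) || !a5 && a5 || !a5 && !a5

!!!(a4 && !a4 || a4 && !a4 || a4) || !a5 && a5 || !a5 && !a5
= !!!(a4 && !a4 || a4) || !a5 && a5 || !a5 && !a5   — idempotence
= !!!(a4 && !a4 || a4) || !a5   — distribution
= !(a4 && !a4 || a4) || !a5   — double negation
= !a4 || !a5   — complement / identity

!a4 || !a5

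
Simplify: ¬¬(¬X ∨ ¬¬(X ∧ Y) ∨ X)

True

¬¬(¬X ∨ ¬¬(X ∧ Y) ∨ X)
= ¬X ∨ ¬¬(X ∧ Y) ∨ X   [double negation]
= ¬X ∨ X ∧ Y ∨ X   [double negation]
= ¬X ∨ X   [absorption]
= True   [complement]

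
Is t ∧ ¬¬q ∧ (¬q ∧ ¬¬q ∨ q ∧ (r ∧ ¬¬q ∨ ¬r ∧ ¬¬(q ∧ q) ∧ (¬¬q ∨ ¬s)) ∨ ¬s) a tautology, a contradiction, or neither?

t ∧ ¬¬q ∧ (¬q ∧ ¬¬q ∨ q ∧ (r ∧ ¬¬q ∨ ¬r ∧ ¬¬(q ∧ q) ∧ (¬¬q ∨ ¬s)) ∨ ¬s)
= t ∧ ¬¬q ∧ (¬q ∧ ¬¬q ∨ q ∧ (r ∧ ¬¬q ∨ ¬r ∧ ¬¬q ∧ (¬¬q ∨ ¬s)) ∨ ¬s)
= t ∧ ¬¬q ∧ (¬q ∧ ¬¬q ∨ q ∧ (r ∧ ¬¬q ∨ ¬r ∧ ¬¬q) ∨ ¬s)
= t ∧ ¬¬q ∧ (¬q ∧ ¬¬q ∨ q ∧ ¬¬q ∨ ¬s)
= t ∧ ¬¬q ∧ (¬¬q ∨ ¬s)
= t ∧ ¬¬q
= t ∧ q
This depends on q, t, so it is not a constant.

neither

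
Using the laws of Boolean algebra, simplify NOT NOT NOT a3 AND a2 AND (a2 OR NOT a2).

NOT NOT NOT a3 AND a2 AND (a2 OR NOT a2)
= NOT NOT NOT a3 AND a2   (complement / identity)
= NOT a3 AND a2   (double negation)

NOT a3 AND a2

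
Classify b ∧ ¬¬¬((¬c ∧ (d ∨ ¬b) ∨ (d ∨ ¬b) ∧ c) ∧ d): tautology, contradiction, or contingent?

b ∧ ¬¬¬((¬c ∧ (d ∨ ¬b) ∨ (d ∨ ¬b) ∧ c) ∧ d)
= b ∧ ¬¬¬((d ∨ ¬b) ∧ d)   [distribution]
= b ∧ ¬¬¬d   [absorption]
= b ∧ ¬d   [double negation]
This depends on b, d, so it is not a constant.

contingent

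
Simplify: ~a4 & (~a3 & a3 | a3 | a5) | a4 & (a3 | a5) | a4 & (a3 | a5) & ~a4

~a4 & (~a3 & a3 | a3 | a5) | a4 & (a3 | a5) | a4 & (a3 | a5) & ~a4
= ~a4 & (a3 | a5) | a4 & (a3 | a5) | a4 & (a3 | a5) & ~a4   (complement / identity)
= ~a4 & (a3 | a5) | a4 & (a3 | a5)   (absorption)
= a3 | a5   (distribution)

a3 | a5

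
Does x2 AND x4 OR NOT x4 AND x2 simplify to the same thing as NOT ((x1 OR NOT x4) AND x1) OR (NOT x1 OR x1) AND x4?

No

E1: x2 AND x4 OR NOT x4 AND x2
    = x2
E2: NOT ((x1 OR NOT x4) AND x1) OR (NOT x1 OR x1) AND x4
    = NOT ((x1 OR NOT x4) AND x1) OR x4
    = NOT x1 OR x4
These differ: at x1=0, x2=0, x4=0, E1 = 0 but E2 = 1.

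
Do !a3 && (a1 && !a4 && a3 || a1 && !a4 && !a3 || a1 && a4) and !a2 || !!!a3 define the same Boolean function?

No

E1: !a3 && (a1 && !a4 && a3 || a1 && !a4 && !a3 || a1 && a4)
    = !a3 && (a1 && !a4 || a1 && a4)   — distribution
    = !a3 && a1   — distribution
E2: !a2 || !!!a3
    = !a2 || !a3   — double negation
These differ: at a1=0, a2=0, a3=0, a4=1, E1 = 0 but E2 = 1.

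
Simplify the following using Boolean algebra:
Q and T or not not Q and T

Q and T

Q and T or not not Q and T
= Q and T or Q and T   (double negation)
= Q and T   (idempotence)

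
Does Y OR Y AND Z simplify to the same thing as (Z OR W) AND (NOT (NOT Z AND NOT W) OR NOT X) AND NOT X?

E1: Y OR Y AND Z
    = Y   — absorption
E2: (Z OR W) AND (NOT (NOT Z AND NOT W) OR NOT X) AND NOT X
    = (Z OR W) AND (Z OR W OR NOT X) AND NOT X   — De Morgan
    = (Z OR W) AND NOT X   — absorption
These differ: at W=0, X=0, Y=1, Z=0, E1 = 1 but E2 = 0.

No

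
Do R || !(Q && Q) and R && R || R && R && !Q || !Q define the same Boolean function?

Yes

E1: R || !(Q && Q)
    = R || !Q
E2: R && R || R && R && !Q || !Q
    = R && R || !Q
    = R || !Q
Both reduce to R || !Q, so they are equivalent.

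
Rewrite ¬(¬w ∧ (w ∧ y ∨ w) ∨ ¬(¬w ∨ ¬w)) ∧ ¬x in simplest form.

¬(¬w ∧ (w ∧ y ∨ w) ∨ ¬(¬w ∨ ¬w)) ∧ ¬x
= ¬(¬w ∧ (w ∧ y ∨ w) ∨ w ∧ w) ∧ ¬x   (De Morgan)
= ¬(¬w ∧ w ∨ w ∧ w) ∧ ¬x   (absorption)
= ¬w ∧ ¬x   (distribution)

¬w ∧ ¬x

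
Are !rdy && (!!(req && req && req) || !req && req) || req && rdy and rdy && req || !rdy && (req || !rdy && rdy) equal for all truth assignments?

E1: !rdy && (!!(req && req && req) || !req && req) || req && rdy
    = !rdy && (req && req && req || !req && req) || req && rdy   (double negation)
    = !rdy && (req && req || !req && req) || req && rdy   (idempotence)
    = !rdy && req || req && rdy   (distribution)
    = req   (distribution)
E2: rdy && req || !rdy && (req || !rdy && rdy)
    = rdy && req || !rdy && req   (complement / identity)
    = req   (distribution)
Both reduce to req, so they are equivalent.

Yes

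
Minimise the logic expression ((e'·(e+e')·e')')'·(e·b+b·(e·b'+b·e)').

e'·b

((e'·(e+e')·e')')'·(e·b+b·(e·b'+b·e)')
= ((e'·e')')'·(e·b+b·(e·b'+b·e)')   — complement / identity
= ((e'·e')')'·(e·b+b·e')   — distribution
= (e+e)'·(e·b+b·e')   — De Morgan
= (e+e)'·b   — distribution
= e'·b   — idempotence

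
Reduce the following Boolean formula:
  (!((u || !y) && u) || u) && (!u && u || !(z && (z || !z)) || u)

(!((u || !y) && u) || u) && (!u && u || !(z && (z || !z)) || u)
= (!((u || !y) && u) || u) && (!u && u || !z || u)   — complement / identity
= (!u || u) && (!u && u || !z || u)   — absorption
= (!u || u) && (!z || u)   — complement / identity
= !z || u   — complement / identity

!z || u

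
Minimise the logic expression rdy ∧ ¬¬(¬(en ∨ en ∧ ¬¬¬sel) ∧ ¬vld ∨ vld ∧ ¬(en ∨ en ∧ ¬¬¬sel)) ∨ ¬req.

rdy ∧ ¬en ∨ ¬req

rdy ∧ ¬¬(¬(en ∨ en ∧ ¬¬¬sel) ∧ ¬vld ∨ vld ∧ ¬(en ∨ en ∧ ¬¬¬sel)) ∨ ¬req
= rdy ∧ (¬(en ∨ en ∧ ¬¬¬sel) ∧ ¬vld ∨ vld ∧ ¬(en ∨ en ∧ ¬¬¬sel)) ∨ ¬req
= rdy ∧ ¬(en ∨ en ∧ ¬¬¬sel) ∨ ¬req
= rdy ∧ ¬(en ∨ en ∧ ¬sel) ∨ ¬req
= rdy ∧ ¬en ∨ ¬req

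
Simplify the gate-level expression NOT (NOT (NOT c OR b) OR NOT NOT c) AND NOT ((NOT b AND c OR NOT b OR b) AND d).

NOT (NOT (NOT c OR b) OR NOT NOT c) AND NOT ((NOT b AND c OR NOT b OR b) AND d)
= (NOT c OR b) AND NOT c AND NOT ((NOT b AND c OR NOT b OR b) AND d)   [De Morgan]
= NOT c AND NOT ((NOT b AND c OR NOT b OR b) AND d)   [absorption]
= NOT c AND NOT ((NOT b OR b) AND d)   [absorption]
= NOT c AND NOT d   [complement / identity]

NOT c AND NOT d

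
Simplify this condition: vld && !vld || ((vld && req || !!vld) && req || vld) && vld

vld && !vld || ((vld && req || !!vld) && req || vld) && vld
= vld && !vld || ((vld && req || vld) && req || vld) && vld   (double negation)
= vld && !vld || (vld && req || vld) && vld   (absorption)
= vld && !vld || vld && vld   (absorption)
= vld && (!vld || vld)   (distribution)
= vld   (complement / identity)

vld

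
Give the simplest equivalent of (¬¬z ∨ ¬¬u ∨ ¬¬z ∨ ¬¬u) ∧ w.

(z ∨ u) ∧ w

(¬¬z ∨ ¬¬u ∨ ¬¬z ∨ ¬¬u) ∧ w
= (¬¬z ∨ ¬¬u) ∧ w   (idempotence)
= (z ∨ ¬¬u) ∧ w   (double negation)
= (z ∨ u) ∧ w   (double negation)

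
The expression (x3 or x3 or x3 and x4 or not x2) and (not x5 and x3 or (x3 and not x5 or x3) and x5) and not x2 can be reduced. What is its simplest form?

x3 and not x2

(x3 or x3 or x3 and x4 or not x2) and (not x5 and x3 or (x3 and not x5 or x3) and x5) and not x2
= (x3 or x3 or x3 and x4 or not x2) and (not x5 and x3 or x3 and x5) and not x2   [absorption]
= (x3 or x3 or x3 and x4 or not x2) and x3 and not x2   [distribution]
= (x3 or x3 or not x2) and x3 and not x2   [absorption]
= (x3 or not x2) and x3 and not x2   [idempotence]
= x3 and not x2   [absorption]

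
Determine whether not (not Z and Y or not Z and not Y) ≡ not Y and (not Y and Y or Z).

E1: not (not Z and Y or not Z and not Y)
    = not not Z   [distribution]
    = Z   [double negation]
E2: not Y and (not Y and Y or Z)
    = not Y and Z   [complement / identity]
These differ: at Y=1, Z=1, E1 = 1 but E2 = 0.

No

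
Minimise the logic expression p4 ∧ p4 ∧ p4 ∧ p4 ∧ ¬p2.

p4 ∧ p4 ∧ p4 ∧ p4 ∧ ¬p2
= p4 ∧ p4 ∧ ¬p2
= p4 ∧ ¬p2

p4 ∧ ¬p2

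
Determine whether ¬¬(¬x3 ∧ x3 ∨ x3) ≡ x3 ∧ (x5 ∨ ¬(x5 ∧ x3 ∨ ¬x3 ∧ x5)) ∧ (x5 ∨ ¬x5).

Yes

E1: ¬¬(¬x3 ∧ x3 ∨ x3)
    = ¬¬x3   — complement / identity
    = x3   — double negation
E2: x3 ∧ (x5 ∨ ¬(x5 ∧ x3 ∨ ¬x3 ∧ x5)) ∧ (x5 ∨ ¬x5)
    = x3 ∧ (x5 ∨ ¬(x5 ∧ x3 ∨ ¬x3 ∧ x5))   — complement / identity
    = x3 ∧ (x5 ∨ ¬x5)   — distribution
    = x3   — complement / identity
Both reduce to x3, so they are equivalent.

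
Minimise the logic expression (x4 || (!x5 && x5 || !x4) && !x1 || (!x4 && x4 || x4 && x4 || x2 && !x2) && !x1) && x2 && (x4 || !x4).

(x4 || !x1) && x2

(x4 || (!x5 && x5 || !x4) && !x1 || (!x4 && x4 || x4 && x4 || x2 && !x2) && !x1) && x2 && (x4 || !x4)
= (x4 || (!x5 && x5 || !x4) && !x1 || (!x4 && x4 || x4 && x4) && !x1) && x2 && (x4 || !x4)   — complement / identity
= (x4 || (!x5 && x5 || !x4) && !x1 || (!x4 && x4 || x4 && x4) && !x1) && x2   — complement / identity
= (x4 || !x4 && !x1 || (!x4 && x4 || x4 && x4) && !x1) && x2   — complement / identity
= (x4 || !x4 && !x1 || x4 && !x1) && x2   — distribution
= (x4 || !x1) && x2   — distribution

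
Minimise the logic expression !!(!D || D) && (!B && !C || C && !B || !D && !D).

!!(!D || D) && (!B && !C || C && !B || !D && !D)
= (!D || D) && (!B && !C || C && !B || !D && !D)
= (!D || D) && (!B || !D && !D)
= (!D || D) && (!B || !D)
= !B || !D

!B || !D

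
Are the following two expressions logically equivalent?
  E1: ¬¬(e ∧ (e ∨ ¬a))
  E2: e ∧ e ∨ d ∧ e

E1: ¬¬(e ∧ (e ∨ ¬a))
    = e ∧ (e ∨ ¬a)   — double negation
    = e   — absorption
E2: e ∧ e ∨ d ∧ e
    = e ∧ (e ∨ d)   — distribution
    = e   — absorption
Both reduce to e, so they are equivalent.

Yes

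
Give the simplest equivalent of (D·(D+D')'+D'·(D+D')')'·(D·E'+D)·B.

(D·(D+D')'+D'·(D+D')')'·(D·E'+D)·B
= ((D+D')')'·(D·E'+D)·B   [distribution]
= ((D+D')')'·D·B   [absorption]
= (D+D')·D·B   [double negation]
= D·B   [complement / identity]

D·B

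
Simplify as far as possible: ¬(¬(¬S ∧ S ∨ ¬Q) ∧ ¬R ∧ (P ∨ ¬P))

¬(¬(¬S ∧ S ∨ ¬Q) ∧ ¬R ∧ (P ∨ ¬P))
= ¬(¬(¬S ∧ S ∨ ¬Q) ∧ ¬R)   (complement / identity)
= ¬(¬¬Q ∧ ¬R)   (complement / identity)
= ¬Q ∨ R   (De Morgan)

¬Q ∨ R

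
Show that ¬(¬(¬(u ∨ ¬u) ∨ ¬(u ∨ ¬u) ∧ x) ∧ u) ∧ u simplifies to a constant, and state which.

False

¬(¬(¬(u ∨ ¬u) ∨ ¬(u ∨ ¬u) ∧ x) ∧ u) ∧ u
= ¬(¬¬(u ∨ ¬u) ∧ u) ∧ u   — absorption
= ¬((u ∨ ¬u) ∧ u) ∧ u   — double negation
= ¬u ∧ u   — complement / identity
= False   — complement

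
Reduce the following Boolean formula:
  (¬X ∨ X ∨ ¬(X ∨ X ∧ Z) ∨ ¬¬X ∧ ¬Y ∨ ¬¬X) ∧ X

(¬X ∨ X ∨ ¬(X ∨ X ∧ Z) ∨ ¬¬X ∧ ¬Y ∨ ¬¬X) ∧ X
= (¬X ∨ X ∨ ¬X ∨ ¬¬X ∧ ¬Y ∨ ¬¬X) ∧ X
= (¬X ∨ X ∨ ¬X ∨ ¬¬X) ∧ X
= (¬X ∨ X ∨ ¬X ∨ X) ∧ X
= (¬X ∨ X) ∧ X
= X

X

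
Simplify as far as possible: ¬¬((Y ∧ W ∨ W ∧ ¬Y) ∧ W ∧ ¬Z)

¬¬((Y ∧ W ∨ W ∧ ¬Y) ∧ W ∧ ¬Z)
= ¬¬(W ∧ W ∧ ¬Z)
= ¬¬(W ∧ ¬Z)
= W ∧ ¬Z

W ∧ ¬Z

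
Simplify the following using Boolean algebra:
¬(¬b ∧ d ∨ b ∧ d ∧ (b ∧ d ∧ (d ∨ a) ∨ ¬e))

¬(¬b ∧ d ∨ b ∧ d ∧ (b ∧ d ∧ (d ∨ a) ∨ ¬e))
= ¬(¬b ∧ d ∨ b ∧ d ∧ (b ∧ d ∨ ¬e))   [absorption]
= ¬(¬b ∧ d ∨ b ∧ d)   [absorption]
= ¬d   [distribution]

¬d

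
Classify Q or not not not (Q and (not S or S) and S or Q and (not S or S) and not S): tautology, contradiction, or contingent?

Q or not not not (Q and (not S or S) and S or Q and (not S or S) and not S)
= Q or not not not (Q and (not S or S))
= Q or not not not Q
= Q or not Q
= True

tautology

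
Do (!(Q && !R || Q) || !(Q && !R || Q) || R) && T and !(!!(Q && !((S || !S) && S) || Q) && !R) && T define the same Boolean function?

Yes

E1: (!(Q && !R || Q) || !(Q && !R || Q) || R) && T
    = (!(Q && !R || Q) || R) && T   — idempotence
    = (!Q || R) && T   — absorption
E2: !(!!(Q && !((S || !S) && S) || Q) && !R) && T
    = (!(Q && !((S || !S) && S) || Q) || R) && T   — De Morgan
    = (!(Q && !S || Q) || R) && T   — complement / identity
    = (!Q || R) && T   — absorption
Both reduce to (!Q || R) && T, so they are equivalent.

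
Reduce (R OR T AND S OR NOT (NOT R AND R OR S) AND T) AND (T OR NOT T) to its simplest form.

(R OR T AND S OR NOT (NOT R AND R OR S) AND T) AND (T OR NOT T)
= (R OR T AND S OR NOT S AND T) AND (T OR NOT T)   (complement / identity)
= R OR T AND S OR NOT S AND T   (complement / identity)
= R OR T   (distribution)

R OR T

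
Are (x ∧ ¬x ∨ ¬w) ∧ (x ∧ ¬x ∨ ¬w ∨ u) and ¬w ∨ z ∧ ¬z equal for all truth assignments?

E1: (x ∧ ¬x ∨ ¬w) ∧ (x ∧ ¬x ∨ ¬w ∨ u)
    = x ∧ ¬x ∨ ¬w   (absorption)
    = ¬w   (complement / identity)
E2: ¬w ∨ z ∧ ¬z
    = ¬w   (complement / identity)
Both reduce to ¬w, so they are equivalent.

Yes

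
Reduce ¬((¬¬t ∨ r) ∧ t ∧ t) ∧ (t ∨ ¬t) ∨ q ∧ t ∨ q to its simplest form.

¬t ∨ q

¬((¬¬t ∨ r) ∧ t ∧ t) ∧ (t ∨ ¬t) ∨ q ∧ t ∨ q
= ¬((¬¬t ∨ r) ∧ t ∧ t) ∧ (t ∨ ¬t) ∨ q   (absorption)
= ¬((¬¬t ∨ r) ∧ t) ∧ (t ∨ ¬t) ∨ q   (idempotence)
= ¬((¬¬t ∨ r) ∧ t) ∨ q   (complement / identity)
= ¬((t ∨ r) ∧ t) ∨ q   (double negation)
= ¬t ∨ q   (absorption)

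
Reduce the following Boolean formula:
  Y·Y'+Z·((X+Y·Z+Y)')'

Y·Y'+Z·((X+Y·Z+Y)')'
= Y·Y'+Z·(X+Y·Z+Y)
= Z·(X+Y·Z+Y)
= Z·(X+Y)

Z·(X+Y)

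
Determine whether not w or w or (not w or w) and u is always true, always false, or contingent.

always true

not w or w or (not w or w) and u
= not w or w   — absorption
= True   — complement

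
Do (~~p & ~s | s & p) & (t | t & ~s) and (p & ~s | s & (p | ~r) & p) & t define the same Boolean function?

Yes

E1: (~~p & ~s | s & p) & (t | t & ~s)
    = (p & ~s | s & p) & (t | t & ~s)   (double negation)
    = p & (t | t & ~s)   (distribution)
    = p & t   (absorption)
E2: (p & ~s | s & (p | ~r) & p) & t
    = (p & ~s | s & p) & t   (absorption)
    = p & t   (distribution)
Both reduce to p & t, so they are equivalent.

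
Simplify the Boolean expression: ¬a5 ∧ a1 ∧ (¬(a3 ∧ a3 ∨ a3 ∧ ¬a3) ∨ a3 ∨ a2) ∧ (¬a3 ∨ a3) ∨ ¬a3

¬a5 ∧ a1 ∧ (¬(a3 ∧ a3 ∨ a3 ∧ ¬a3) ∨ a3 ∨ a2) ∧ (¬a3 ∨ a3) ∨ ¬a3
= ¬a5 ∧ a1 ∧ (¬a3 ∨ a3 ∨ a2) ∧ (¬a3 ∨ a3) ∨ ¬a3   (distribution)
= ¬a5 ∧ a1 ∧ (¬a3 ∨ a3) ∨ ¬a3   (absorption)
= ¬a5 ∧ a1 ∨ ¬a3   (complement / identity)

¬a5 ∧ a1 ∨ ¬a3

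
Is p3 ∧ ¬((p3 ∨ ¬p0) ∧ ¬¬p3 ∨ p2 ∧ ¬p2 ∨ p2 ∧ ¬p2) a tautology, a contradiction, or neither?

p3 ∧ ¬((p3 ∨ ¬p0) ∧ ¬¬p3 ∨ p2 ∧ ¬p2 ∨ p2 ∧ ¬p2)
= p3 ∧ ¬((p3 ∨ ¬p0) ∧ p3 ∨ p2 ∧ ¬p2 ∨ p2 ∧ ¬p2)
= p3 ∧ ¬(p3 ∨ p2 ∧ ¬p2 ∨ p2 ∧ ¬p2)
= p3 ∧ ¬(p3 ∨ p2 ∧ ¬p2)
= p3 ∧ ¬p3
= False

contradiction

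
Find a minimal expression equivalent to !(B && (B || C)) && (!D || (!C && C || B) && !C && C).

!B && !D

!(B && (B || C)) && (!D || (!C && C || B) && !C && C)
= !(B && (B || C)) && (!D || !C && C)   — absorption
= !(B && (B || C)) && !D   — complement / identity
= !B && !D   — absorption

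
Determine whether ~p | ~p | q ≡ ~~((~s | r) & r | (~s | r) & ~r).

No

E1: ~p | ~p | q
    = ~p | q
E2: ~~((~s | r) & r | (~s | r) & ~r)
    = ~~(~s | r)
    = ~s | r
These differ: at p=1, q=0, r=0, s=0, E1 = 0 but E2 = 1.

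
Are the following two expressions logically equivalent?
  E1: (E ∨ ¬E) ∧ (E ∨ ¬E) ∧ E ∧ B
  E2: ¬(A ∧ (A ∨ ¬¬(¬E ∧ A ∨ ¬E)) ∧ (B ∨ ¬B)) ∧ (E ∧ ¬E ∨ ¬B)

E1: (E ∨ ¬E) ∧ (E ∨ ¬E) ∧ E ∧ B
    = (E ∨ ¬E) ∧ E ∧ B   — idempotence
    = E ∧ B   — complement / identity
E2: ¬(A ∧ (A ∨ ¬¬(¬E ∧ A ∨ ¬E)) ∧ (B ∨ ¬B)) ∧ (E ∧ ¬E ∨ ¬B)
    = ¬(A ∧ (A ∨ ¬¬¬E) ∧ (B ∨ ¬B)) ∧ (E ∧ ¬E ∨ ¬B)   — absorption
    = ¬(A ∧ (A ∨ ¬¬¬E) ∧ (B ∨ ¬B)) ∧ ¬B   — complement / identity
    = ¬(A ∧ (A ∨ ¬¬¬E)) ∧ ¬B   — complement / identity
    = ¬(A ∧ (A ∨ ¬E)) ∧ ¬B   — double negation
    = ¬A ∧ ¬B   — absorption
These differ: at A=0, B=0, E=1, E1 = 0 but E2 = 1.

No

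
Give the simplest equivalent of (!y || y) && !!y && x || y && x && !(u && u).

(!y || y) && !!y && x || y && x && !(u && u)
= !!y && x || y && x && !(u && u)   [complement / identity]
= !!y && x || y && x && !u   [idempotence]
= y && x || y && x && !u   [double negation]
= y && x   [absorption]

y && x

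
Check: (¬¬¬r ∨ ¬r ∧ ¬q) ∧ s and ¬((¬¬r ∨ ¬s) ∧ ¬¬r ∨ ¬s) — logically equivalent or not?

E1: (¬¬¬r ∨ ¬r ∧ ¬q) ∧ s
    = (¬r ∨ ¬r ∧ ¬q) ∧ s   — double negation
    = ¬r ∧ s   — absorption
E2: ¬((¬¬r ∨ ¬s) ∧ ¬¬r ∨ ¬s)
    = ¬(¬¬r ∨ ¬s)   — absorption
    = ¬r ∧ s   — De Morgan
Both reduce to ¬r ∧ s, so they are equivalent.

Yes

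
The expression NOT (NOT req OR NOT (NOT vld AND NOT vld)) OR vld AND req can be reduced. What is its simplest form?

NOT (NOT req OR NOT (NOT vld AND NOT vld)) OR vld AND req
= NOT (NOT req OR NOT NOT vld) OR vld AND req   (idempotence)
= req AND NOT vld OR vld AND req   (De Morgan)
= req   (distribution)

req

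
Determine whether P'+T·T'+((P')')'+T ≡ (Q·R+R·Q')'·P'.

No

E1: P'+T·T'+((P')')'+T
    = P'+((P')')'+T   — complement / identity
    = P'+P'+T   — double negation
    = P'+T   — idempotence
E2: (Q·R+R·Q')'·P'
    = R'·P'   — distribution
These differ: at P=1, Q=0, R=1, T=1, E1 = 1 but E2 = 0.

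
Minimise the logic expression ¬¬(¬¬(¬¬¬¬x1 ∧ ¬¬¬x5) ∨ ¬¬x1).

x1

¬¬(¬¬(¬¬¬¬x1 ∧ ¬¬¬x5) ∨ ¬¬x1)
= ¬¬(¬(¬¬¬x1 ∨ ¬¬x5) ∨ ¬¬x1)   [De Morgan]
= ¬¬(¬¬x1 ∧ ¬x5 ∨ ¬¬x1)   [De Morgan]
= ¬¬¬¬x1   [absorption]
= ¬¬x1   [double negation]
= x1   [double negation]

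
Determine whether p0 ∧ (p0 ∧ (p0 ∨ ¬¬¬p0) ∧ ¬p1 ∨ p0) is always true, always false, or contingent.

contingent

p0 ∧ (p0 ∧ (p0 ∨ ¬¬¬p0) ∧ ¬p1 ∨ p0)
= p0 ∧ (p0 ∧ (p0 ∨ ¬p0) ∧ ¬p1 ∨ p0)   (double negation)
= p0 ∧ (p0 ∧ ¬p1 ∨ p0)   (complement / identity)
= p0 ∧ p0   (absorption)
= p0   (idempotence)
This depends on p0, so it is not a constant.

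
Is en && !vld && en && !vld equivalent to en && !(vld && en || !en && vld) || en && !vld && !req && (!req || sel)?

Yes

E1: en && !vld && en && !vld
    = en && !vld   — idempotence
E2: en && !(vld && en || !en && vld) || en && !vld && !req && (!req || sel)
    = en && !(vld && en || !en && vld) || en && !vld && !req   — absorption
    = en && !vld || en && !vld && !req   — distribution
    = en && !vld   — absorption
Both reduce to en && !vld, so they are equivalent.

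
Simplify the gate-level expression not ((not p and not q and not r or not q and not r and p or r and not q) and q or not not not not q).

not q

not ((not p and not q and not r or not q and not r and p or r and not q) and q or not not not not q)
= not ((not q and not r or r and not q) and q or not not not not q)   — distribution
= not (not q and q or not not not not q)   — distribution
= not not not not not q   — complement / identity
= not not not q   — double negation
= not q   — double negation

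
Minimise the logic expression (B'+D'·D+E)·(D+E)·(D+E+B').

(B'+D'·D+E)·(D+E)·(D+E+B')
= (B'+D'·D+E)·(D+E)   (absorption)
= (B'+D'·D)·D+E   (distribution)
= B'·D+E   (complement / identity)

B'·D+E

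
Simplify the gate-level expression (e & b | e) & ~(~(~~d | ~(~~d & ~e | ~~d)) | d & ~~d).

e & ~d

(e & b | e) & ~(~(~~d | ~(~~d & ~e | ~~d)) | d & ~~d)
= (e & b | e) & ~(~d & (~~d & ~e | ~~d) | d & ~~d)   [De Morgan]
= e & ~(~d & (~~d & ~e | ~~d) | d & ~~d)   [absorption]
= e & ~(~d & ~~d | d & ~~d)   [absorption]
= e & ~~~d   [distribution]
= e & ~d   [double negation]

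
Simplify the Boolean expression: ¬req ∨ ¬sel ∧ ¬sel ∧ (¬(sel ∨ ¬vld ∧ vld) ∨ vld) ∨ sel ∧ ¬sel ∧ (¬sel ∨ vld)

¬req ∨ ¬sel ∧ ¬sel ∧ (¬(sel ∨ ¬vld ∧ vld) ∨ vld) ∨ sel ∧ ¬sel ∧ (¬sel ∨ vld)
= ¬req ∨ ¬sel ∧ ¬sel ∧ (¬sel ∨ vld) ∨ sel ∧ ¬sel ∧ (¬sel ∨ vld)   — complement / identity
= ¬req ∨ ¬sel ∧ (¬sel ∨ vld)   — distribution
= ¬req ∨ ¬sel   — absorption

¬req ∨ ¬sel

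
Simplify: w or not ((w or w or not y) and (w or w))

True

w or not ((w or w or not y) and (w or w))
= w or not (w or w)
= w or not w
= True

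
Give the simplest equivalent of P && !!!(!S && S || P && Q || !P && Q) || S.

P && !!!(!S && S || P && Q || !P && Q) || S
= P && !!!(!S && S || Q) || S   — distribution
= P && !(!S && S || Q) || S   — double negation
= P && !Q || S   — complement / identity

P && !Q || S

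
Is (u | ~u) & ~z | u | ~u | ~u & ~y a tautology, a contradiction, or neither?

(u | ~u) & ~z | u | ~u | ~u & ~y
= (u | ~u) & ~z | u | ~u   [absorption]
= u | ~u   [absorption]
= 1   [complement]

tautology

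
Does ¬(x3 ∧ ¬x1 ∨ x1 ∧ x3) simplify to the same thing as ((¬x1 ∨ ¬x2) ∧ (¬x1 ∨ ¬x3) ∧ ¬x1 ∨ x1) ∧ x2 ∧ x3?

No

E1: ¬(x3 ∧ ¬x1 ∨ x1 ∧ x3)
    = ¬x3   (distribution)
E2: ((¬x1 ∨ ¬x2) ∧ (¬x1 ∨ ¬x3) ∧ ¬x1 ∨ x1) ∧ x2 ∧ x3
    = ((¬x1 ∨ ¬x2) ∧ ¬x1 ∨ x1) ∧ x2 ∧ x3   (absorption)
    = (¬x1 ∨ x1) ∧ x2 ∧ x3   (absorption)
    = x2 ∧ x3   (complement / identity)
These differ: at x1=1, x2=0, x3=0, E1 = 1 but E2 = 0.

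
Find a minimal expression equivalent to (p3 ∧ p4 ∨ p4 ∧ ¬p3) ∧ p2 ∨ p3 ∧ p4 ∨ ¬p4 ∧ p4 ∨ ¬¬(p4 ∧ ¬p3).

p4

(p3 ∧ p4 ∨ p4 ∧ ¬p3) ∧ p2 ∨ p3 ∧ p4 ∨ ¬p4 ∧ p4 ∨ ¬¬(p4 ∧ ¬p3)
= (p3 ∧ p4 ∨ p4 ∧ ¬p3) ∧ p2 ∨ p3 ∧ p4 ∨ ¬p4 ∧ p4 ∨ p4 ∧ ¬p3   (double negation)
= (p3 ∧ p4 ∨ p4 ∧ ¬p3) ∧ p2 ∨ p3 ∧ p4 ∨ p4 ∧ ¬p3   (complement / identity)
= p3 ∧ p4 ∨ p4 ∧ ¬p3   (absorption)
= p4   (distribution)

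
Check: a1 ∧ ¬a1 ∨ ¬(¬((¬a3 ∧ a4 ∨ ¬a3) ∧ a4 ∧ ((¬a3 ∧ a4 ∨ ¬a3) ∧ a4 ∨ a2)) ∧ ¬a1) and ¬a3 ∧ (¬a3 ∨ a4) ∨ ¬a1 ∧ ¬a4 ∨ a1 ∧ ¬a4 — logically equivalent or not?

No

E1: a1 ∧ ¬a1 ∨ ¬(¬((¬a3 ∧ a4 ∨ ¬a3) ∧ a4 ∧ ((¬a3 ∧ a4 ∨ ¬a3) ∧ a4 ∨ a2)) ∧ ¬a1)
    = ¬(¬((¬a3 ∧ a4 ∨ ¬a3) ∧ a4 ∧ ((¬a3 ∧ a4 ∨ ¬a3) ∧ a4 ∨ a2)) ∧ ¬a1)
    = ¬(¬((¬a3 ∧ a4 ∨ ¬a3) ∧ a4) ∧ ¬a1)
    = (¬a3 ∧ a4 ∨ ¬a3) ∧ a4 ∨ a1
    = ¬a3 ∧ a4 ∨ a1
E2: ¬a3 ∧ (¬a3 ∨ a4) ∨ ¬a1 ∧ ¬a4 ∨ a1 ∧ ¬a4
    = ¬a3 ∧ (¬a3 ∨ a4) ∨ ¬a4
    = ¬a3 ∨ ¬a4
These differ: at a1=1, a2=1, a3=1, a4=1, E1 = 1 but E2 = 0.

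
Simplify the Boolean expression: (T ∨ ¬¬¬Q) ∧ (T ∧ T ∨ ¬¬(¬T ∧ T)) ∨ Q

(T ∨ ¬¬¬Q) ∧ (T ∧ T ∨ ¬¬(¬T ∧ T)) ∨ Q
= (T ∨ ¬¬¬Q) ∧ (T ∧ T ∨ ¬T ∧ T) ∨ Q   — double negation
= (T ∨ ¬Q) ∧ (T ∧ T ∨ ¬T ∧ T) ∨ Q   — double negation
= (T ∨ ¬Q) ∧ T ∨ Q   — distribution
= T ∨ Q   — absorption

T ∨ Q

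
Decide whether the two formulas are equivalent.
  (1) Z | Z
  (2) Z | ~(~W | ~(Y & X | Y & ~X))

No

E1: Z | Z
    = Z
E2: Z | ~(~W | ~(Y & X | Y & ~X))
    = Z | ~(~W | ~Y)
    = Z | W & Y
These differ: at W=1, X=0, Y=1, Z=0, E1 = 0 but E2 = 1.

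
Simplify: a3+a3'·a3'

a3+a3'·a3'
= a3+a3'
= 1

1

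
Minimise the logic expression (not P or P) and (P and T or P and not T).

P

(not P or P) and (P and T or P and not T)
= (not P or P) and P
= P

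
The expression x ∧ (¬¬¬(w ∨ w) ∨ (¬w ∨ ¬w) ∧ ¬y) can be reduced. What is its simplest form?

x ∧ ¬w

x ∧ (¬¬¬(w ∨ w) ∨ (¬w ∨ ¬w) ∧ ¬y)
= x ∧ (¬¬¬(w ∨ w) ∨ ¬w ∧ ¬y)
= x ∧ (¬(w ∨ w) ∨ ¬w ∧ ¬y)
= x ∧ (¬w ∨ ¬w ∧ ¬y)
= x ∧ ¬w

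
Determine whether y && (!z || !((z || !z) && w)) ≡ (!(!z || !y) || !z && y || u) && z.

E1: y && (!z || !((z || !z) && w))
    = y && (!z || !w)
E2: (!(!z || !y) || !z && y || u) && z
    = (z && y || !z && y || u) && z
    = (y || u) && z
These differ: at u=1, w=0, y=1, z=0, E1 = 1 but E2 = 0.

No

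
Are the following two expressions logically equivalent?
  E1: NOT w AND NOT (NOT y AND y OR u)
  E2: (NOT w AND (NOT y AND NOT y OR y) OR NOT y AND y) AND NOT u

E1: NOT w AND NOT (NOT y AND y OR u)
    = NOT w AND NOT u   (complement / identity)
E2: (NOT w AND (NOT y AND NOT y OR y) OR NOT y AND y) AND NOT u
    = NOT w AND (NOT y AND NOT y OR y) AND NOT u   (complement / identity)
    = NOT w AND (NOT y OR y) AND NOT u   (idempotence)
    = NOT w AND NOT u   (complement / identity)
Both reduce to NOT w AND NOT u, so they are equivalent.

Yes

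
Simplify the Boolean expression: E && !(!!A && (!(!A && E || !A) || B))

E && !A

E && !(!!A && (!(!A && E || !A) || B))
= E && !(!!A && (!!A || B))
= E && !!!A
= E && !A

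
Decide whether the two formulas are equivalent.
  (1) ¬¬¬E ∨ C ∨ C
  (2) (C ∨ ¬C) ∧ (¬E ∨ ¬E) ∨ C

E1: ¬¬¬E ∨ C ∨ C
    = ¬E ∨ C ∨ C   (double negation)
    = ¬E ∨ C   (idempotence)
E2: (C ∨ ¬C) ∧ (¬E ∨ ¬E) ∨ C
    = ¬E ∨ ¬E ∨ C   (complement / identity)
    = ¬E ∨ C   (idempotence)
Both reduce to ¬E ∨ C, so they are equivalent.

Yes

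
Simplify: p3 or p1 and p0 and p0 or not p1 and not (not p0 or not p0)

p3 or p1 and p0 and p0 or not p1 and not (not p0 or not p0)
= p3 or p1 and p0 and p0 or not p1 and p0 and p0   (De Morgan)
= p3 or p0 and p0   (distribution)
= p3 or p0   (idempotence)

p3 or p0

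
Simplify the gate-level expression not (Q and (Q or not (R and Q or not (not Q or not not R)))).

not Q

not (Q and (Q or not (R and Q or not (not Q or not not R))))
= not (Q and (Q or not (R and Q or Q and not R)))   (De Morgan)
= not (Q and (Q or not Q))   (distribution)
= not Q   (complement / identity)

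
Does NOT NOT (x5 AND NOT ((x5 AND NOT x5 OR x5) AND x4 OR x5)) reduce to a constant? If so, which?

yes, False

NOT NOT (x5 AND NOT ((x5 AND NOT x5 OR x5) AND x4 OR x5))
= NOT NOT (x5 AND NOT (x5 AND x4 OR x5))   [complement / identity]
= NOT NOT (x5 AND NOT x5)   [absorption]
= x5 AND NOT x5   [double negation]
= FALSE   [complement]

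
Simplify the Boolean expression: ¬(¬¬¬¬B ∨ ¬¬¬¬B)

¬(¬¬¬¬B ∨ ¬¬¬¬B)
= ¬¬¬¬¬B   [idempotence]
= ¬¬¬B   [double negation]
= ¬B   [double negation]

¬B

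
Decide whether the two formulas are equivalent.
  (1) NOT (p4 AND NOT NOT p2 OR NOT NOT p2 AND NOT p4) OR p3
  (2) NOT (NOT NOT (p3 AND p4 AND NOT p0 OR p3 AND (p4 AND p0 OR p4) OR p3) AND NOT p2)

E1: NOT (p4 AND NOT NOT p2 OR NOT NOT p2 AND NOT p4) OR p3
    = NOT NOT NOT p2 OR p3   — distribution
    = NOT p2 OR p3   — double negation
E2: NOT (NOT NOT (p3 AND p4 AND NOT p0 OR p3 AND (p4 AND p0 OR p4) OR p3) AND NOT p2)
    = NOT (NOT NOT (p3 AND p4 AND NOT p0 OR p3 AND p4 OR p3) AND NOT p2)   — absorption
    = NOT (NOT NOT (p3 AND p4 OR p3) AND NOT p2)   — absorption
    = NOT (NOT NOT p3 AND NOT p2)   — absorption
    = NOT p3 OR p2   — De Morgan
These differ: at p0=0, p2=0, p3=1, p4=1, E1 = 1 but E2 = 0.

No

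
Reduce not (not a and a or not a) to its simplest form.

not (not a and a or not a)
= not not a   [complement / identity]
= a   [double negation]

a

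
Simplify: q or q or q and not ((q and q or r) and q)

q

q or q or q and not ((q and q or r) and q)
= q or q or q and not ((q or r) and q)   (idempotence)
= q or q or q and not q   (absorption)
= q or q and not q   (idempotence)
= q   (complement / identity)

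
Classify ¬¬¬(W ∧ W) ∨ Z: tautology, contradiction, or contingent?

contingent

¬¬¬(W ∧ W) ∨ Z
= ¬(W ∧ W) ∨ Z   (double negation)
= ¬W ∨ Z   (idempotence)
This depends on W, Z, so it is not a constant.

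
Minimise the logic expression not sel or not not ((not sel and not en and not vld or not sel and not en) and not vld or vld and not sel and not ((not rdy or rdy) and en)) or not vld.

not sel or not not ((not sel and not en and not vld or not sel and not en) and not vld or vld and not sel and not ((not rdy or rdy) and en)) or not vld
= not sel or not not (not sel and not en and not vld or vld and not sel and not ((not rdy or rdy) and en)) or not vld   — absorption
= not sel or not sel and not en and not vld or vld and not sel and not ((not rdy or rdy) and en) or not vld   — double negation
= not sel or not sel and not en and not vld or vld and not sel and not en or not vld   — complement / identity
= not sel or not sel and not en or not vld   — distribution
= not sel or not vld   — absorption

not sel or not vld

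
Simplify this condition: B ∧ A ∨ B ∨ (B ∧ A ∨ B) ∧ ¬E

B ∧ A ∨ B ∨ (B ∧ A ∨ B) ∧ ¬E
= B ∧ A ∨ B   [absorption]
= B   [absorption]

B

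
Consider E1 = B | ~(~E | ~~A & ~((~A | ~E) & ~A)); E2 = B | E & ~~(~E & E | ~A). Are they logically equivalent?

E1: B | ~(~E | ~~A & ~((~A | ~E) & ~A))
    = B | ~(~E | ~~A & ~~A)   (absorption)
    = B | ~(~E | ~~A)   (idempotence)
    = B | E & ~A   (De Morgan)
E2: B | E & ~~(~E & E | ~A)
    = B | E & (~E & E | ~A)   (double negation)
    = B | E & ~A   (complement / identity)
Both reduce to B | E & ~A, so they are equivalent.

Yes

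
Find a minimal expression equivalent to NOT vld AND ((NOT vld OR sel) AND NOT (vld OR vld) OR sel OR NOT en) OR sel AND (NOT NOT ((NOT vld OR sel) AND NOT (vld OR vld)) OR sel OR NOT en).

NOT vld OR sel

NOT vld AND ((NOT vld OR sel) AND NOT (vld OR vld) OR sel OR NOT en) OR sel AND (NOT NOT ((NOT vld OR sel) AND NOT (vld OR vld)) OR sel OR NOT en)
= NOT vld AND ((NOT vld OR sel) AND NOT (vld OR vld) OR sel OR NOT en) OR sel AND ((NOT vld OR sel) AND NOT (vld OR vld) OR sel OR NOT en)   [double negation]
= (NOT vld OR sel) AND ((NOT vld OR sel) AND NOT (vld OR vld) OR sel OR NOT en)   [distribution]
= (NOT vld OR sel) AND ((NOT vld OR sel) AND NOT vld OR sel OR NOT en)   [idempotence]
= (NOT vld OR sel) AND (NOT vld OR sel OR NOT en)   [absorption]
= NOT vld OR sel   [absorption]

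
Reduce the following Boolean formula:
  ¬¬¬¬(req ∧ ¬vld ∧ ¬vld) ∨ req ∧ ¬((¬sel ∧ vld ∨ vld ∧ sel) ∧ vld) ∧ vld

req ∧ ¬vld

¬¬¬¬(req ∧ ¬vld ∧ ¬vld) ∨ req ∧ ¬((¬sel ∧ vld ∨ vld ∧ sel) ∧ vld) ∧ vld
= ¬¬(req ∧ ¬vld ∧ ¬vld) ∨ req ∧ ¬((¬sel ∧ vld ∨ vld ∧ sel) ∧ vld) ∧ vld
= req ∧ ¬vld ∧ ¬vld ∨ req ∧ ¬((¬sel ∧ vld ∨ vld ∧ sel) ∧ vld) ∧ vld
= req ∧ ¬vld ∧ ¬vld ∨ req ∧ ¬(vld ∧ vld) ∧ vld
= req ∧ ¬vld ∧ ¬vld ∨ req ∧ ¬vld ∧ vld
= req ∧ ¬vld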